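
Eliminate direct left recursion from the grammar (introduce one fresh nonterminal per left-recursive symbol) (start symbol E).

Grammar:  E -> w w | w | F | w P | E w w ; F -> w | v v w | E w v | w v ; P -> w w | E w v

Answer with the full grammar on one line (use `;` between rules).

E -> w w E' | w E' | F E' | w P E'; F -> w | v v w | E w v | w v; P -> w w | E w v; E' -> w w E' | ε

Left recursion appears on E.
For E: α = {w w}, β = {w w, w, F, w P}. Rewrite as E → β E' and E' → α E' | ε.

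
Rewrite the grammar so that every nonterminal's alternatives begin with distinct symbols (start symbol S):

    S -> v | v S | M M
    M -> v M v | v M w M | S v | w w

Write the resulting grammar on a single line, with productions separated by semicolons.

S -> M M | v S'; M -> S v | w w | v M M'; S' -> ε | S; M' -> v | w M

S has alternatives sharing prefix 'v': factor to S → v S' with S' → ε | S.
M has alternatives sharing prefix 'v M': factor to M → v M M' with M' → v | w M.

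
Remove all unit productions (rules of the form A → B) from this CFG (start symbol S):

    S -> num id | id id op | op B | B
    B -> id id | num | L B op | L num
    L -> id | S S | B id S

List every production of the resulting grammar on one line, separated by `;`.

S -> id id | num | L B op | L num | num id | id id op | op B; B -> id id | num | L B op | L num; L -> id | S S | B id S

Unit pairs: S ⇒* {B}.
For every A with A ⇒* B via unit rules, add B's non-unit alternatives to A; then delete every rule of the form X → Y.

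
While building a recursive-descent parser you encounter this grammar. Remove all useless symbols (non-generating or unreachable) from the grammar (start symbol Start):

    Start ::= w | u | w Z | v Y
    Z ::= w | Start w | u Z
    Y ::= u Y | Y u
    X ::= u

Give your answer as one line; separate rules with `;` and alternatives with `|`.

Start ::= w | u | w Z; Z ::= w | Start w | u Z

Generating nonterminals: {Start, X, Z}.
Reachable from Start after that: {Start, Z}.
Removed useless symbols: {X, Y} and every production mentioning them.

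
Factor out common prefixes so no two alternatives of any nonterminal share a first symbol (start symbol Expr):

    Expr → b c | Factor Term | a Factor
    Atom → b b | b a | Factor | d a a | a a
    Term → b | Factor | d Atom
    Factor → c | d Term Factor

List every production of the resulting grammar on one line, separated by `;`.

Atom has alternatives sharing prefix 'b': factor to Atom → b Atom1 with Atom1 → b | a.

Expr → b c | Factor Term | a Factor; Atom → Factor | d a a | a a | b Atom1; Term → b | Factor | d Atom; Factor → c | d Term Factor; Atom1 → b | a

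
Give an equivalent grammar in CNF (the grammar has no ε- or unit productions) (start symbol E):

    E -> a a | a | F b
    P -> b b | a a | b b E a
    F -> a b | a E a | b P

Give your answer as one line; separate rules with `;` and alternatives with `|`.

Introduce a nonterminal for each terminal appearing in a rule of length ≥ 2: X1 → a, X2 → b.
Binarize each right-hand side of length ≥ 3 by chaining fresh nonterminals (Y1, Y2, …): affected rules were P → X2 X2 E X1; F → X1 E X1.

E -> X1 X1 | a | F X2; P -> X2 X2 | X1 X1 | X2 Y1; F -> X1 X2 | X1 Y3 | X2 P; X1 -> a; X2 -> b; Y1 -> X2 Y2; Y2 -> E X1; Y3 -> E X1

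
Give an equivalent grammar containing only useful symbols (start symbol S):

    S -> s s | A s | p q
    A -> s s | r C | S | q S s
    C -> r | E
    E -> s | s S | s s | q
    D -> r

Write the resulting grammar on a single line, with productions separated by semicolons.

Generating nonterminals: {A, C, D, E, S}.
Reachable from S after that: {A, C, E, S}.
Removed useless symbols: {D} and every production mentioning them.

S -> s s | A s | p q; A -> s s | r C | S | q S s; C -> r | E; E -> s | s S | s s | q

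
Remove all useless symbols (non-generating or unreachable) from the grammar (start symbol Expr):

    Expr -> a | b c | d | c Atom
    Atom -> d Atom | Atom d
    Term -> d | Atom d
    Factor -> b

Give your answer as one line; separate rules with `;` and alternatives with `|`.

Generating nonterminals: {Expr, Factor, Term}.
Reachable from Expr after that: {Expr}.
Removed useless symbols: {Atom, Factor, Term} and every production mentioning them.

Expr -> a | b c | d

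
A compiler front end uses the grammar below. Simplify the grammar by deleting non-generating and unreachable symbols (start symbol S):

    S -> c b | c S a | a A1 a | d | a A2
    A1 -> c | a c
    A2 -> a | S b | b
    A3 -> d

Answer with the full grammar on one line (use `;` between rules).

S -> c b | c S a | a A1 a | d | a A2; A1 -> c | a c; A2 -> a | S b | b

Generating nonterminals: {A1, A2, A3, S}.
Reachable from S after that: {A1, A2, S}.
Removed useless symbols: {A3} and every production mentioning them.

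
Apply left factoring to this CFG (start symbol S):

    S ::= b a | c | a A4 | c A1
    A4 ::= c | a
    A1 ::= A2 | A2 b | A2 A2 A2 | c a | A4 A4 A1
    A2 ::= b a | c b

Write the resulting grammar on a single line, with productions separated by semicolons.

S has alternatives sharing prefix 'c': factor to S → c S' with S' → ε | A1.
A1 has alternatives sharing prefix 'A2': factor to A1 → A2 A1' with A1' → ε | b | A2 A2.

S ::= b a | a A4 | c S'; A4 ::= c | a; A1 ::= c a | A4 A4 A1 | A2 A1'; A2 ::= b a | c b; S' ::= ε | A1; A1' ::= ε | b | A2 A2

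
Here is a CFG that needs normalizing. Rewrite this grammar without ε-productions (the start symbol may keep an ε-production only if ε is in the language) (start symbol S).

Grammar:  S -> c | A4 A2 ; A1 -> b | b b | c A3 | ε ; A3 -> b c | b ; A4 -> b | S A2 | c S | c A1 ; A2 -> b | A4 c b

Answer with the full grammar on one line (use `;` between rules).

Nullable nonterminals: {A1}.
ε ∉ L(G), so no ε-production is kept.
Expand every rule over subsets of its nullable positions: A4 → c A1 gives c A1 | c.

S -> c | A4 A2; A1 -> b | b b | c A3; A3 -> b c | b; A4 -> b | S A2 | c S | c A1 | c; A2 -> b | A4 c b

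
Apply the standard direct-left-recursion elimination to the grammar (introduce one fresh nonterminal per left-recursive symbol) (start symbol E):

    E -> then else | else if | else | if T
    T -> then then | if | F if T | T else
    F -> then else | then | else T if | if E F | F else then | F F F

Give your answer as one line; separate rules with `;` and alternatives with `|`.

E -> then else | else if | else | if T; T -> then then T' | if T' | F if T T'; F -> then else F' | then F' | else T if F' | if E F F'; T' -> else T' | ε; F' -> else then F' | F F F' | ε

Left recursion appears on T, F.
For T: α = {else}, β = {then then, if, F if T}. Rewrite as T → β T' and T' → α T' | ε.
For F: α = {else then, F F}, β = {then else, then, else T if, if E F}. Rewrite as F → β F' and F' → α F' | ε.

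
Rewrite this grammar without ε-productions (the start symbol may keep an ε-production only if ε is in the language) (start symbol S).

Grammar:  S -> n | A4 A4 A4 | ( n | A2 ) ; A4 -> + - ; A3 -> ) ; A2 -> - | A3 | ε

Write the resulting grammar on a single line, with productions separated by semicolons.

The nullable symbols are {A2}.
ε ∉ L(G), so no ε-production is kept.
Expand every rule over subsets of its nullable positions: S → A2 ) gives A2 ) | ).

S -> n | A4 A4 A4 | ( n | A2 ) | ); A4 -> + -; A3 -> ); A2 -> - | A3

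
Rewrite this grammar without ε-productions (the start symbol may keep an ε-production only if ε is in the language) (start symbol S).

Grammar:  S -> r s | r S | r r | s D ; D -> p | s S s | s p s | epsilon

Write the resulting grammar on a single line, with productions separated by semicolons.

S -> r s | r S | r r | s D | s; D -> p | s S s | s p s

Nullable set = {D}.
ε ∉ L(G), so no ε-production is kept.
Add the nullable-subset variants: S → s D gives s D | s.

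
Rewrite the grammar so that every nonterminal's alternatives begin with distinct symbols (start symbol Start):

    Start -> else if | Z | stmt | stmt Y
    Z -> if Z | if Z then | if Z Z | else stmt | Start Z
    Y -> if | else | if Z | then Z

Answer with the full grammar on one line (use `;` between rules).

Start has alternatives sharing prefix 'stmt': factor to Start → stmt Start1 with Start1 → ε | Y.
Z has alternatives sharing prefix 'if Z': factor to Z → if Z Z1 with Z1 → ε | then | Z.
Y has alternatives sharing prefix 'if': factor to Y → if Y1 with Y1 → ε | Z.

Start -> else if | Z | stmt Start1; Z -> else stmt | Start Z | if Z Z1; Y -> else | then Z | if Y1; Start1 -> eps | Y; Z1 -> eps | then | Z; Y1 -> eps | Z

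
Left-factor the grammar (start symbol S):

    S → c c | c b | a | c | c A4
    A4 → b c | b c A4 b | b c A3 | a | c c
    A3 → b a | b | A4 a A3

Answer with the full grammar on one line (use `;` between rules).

S → a | c S'; A4 → a | c c | b c A4'; A3 → A4 a A3 | b A3'; S' → c | b | ε | A4; A4' → ε | A4 b | A3; A3' → a | ε

S has alternatives sharing prefix 'c': factor to S → c S' with S' → c | b | ε | A4.
A4 has alternatives sharing prefix 'b c': factor to A4 → b c A4' with A4' → ε | A4 b | A3.
A3 has alternatives sharing prefix 'b': factor to A3 → b A3' with A3' → a | ε.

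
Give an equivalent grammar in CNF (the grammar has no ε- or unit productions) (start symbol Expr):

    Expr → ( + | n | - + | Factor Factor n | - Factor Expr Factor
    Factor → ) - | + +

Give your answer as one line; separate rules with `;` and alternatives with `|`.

Expr → X1 X2 | n | X3 X2 | Factor Y1 | X3 Y2; Factor → X5 X3 | X2 X2; X1 → (; X2 → +; X3 → -; X4 → n; X5 → ); Y1 → Factor X4; Y2 → Factor Y3; Y3 → Expr Factor

Introduce a nonterminal for each terminal appearing in a rule of length ≥ 2: X1 → (, X2 → +, X3 → -, X4 → n, X5 → ).
Binarize each right-hand side of length ≥ 3 by chaining fresh nonterminals (Y1, Y2, …): affected rules were Expr → Factor Factor X4; Expr → X3 Factor Expr Factor.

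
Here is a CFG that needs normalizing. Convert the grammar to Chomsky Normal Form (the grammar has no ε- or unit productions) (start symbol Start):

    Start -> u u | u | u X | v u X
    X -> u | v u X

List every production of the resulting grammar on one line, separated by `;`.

Introduce a nonterminal for each terminal appearing in a rule of length ≥ 2: X1 → u, X2 → v.
Binarize each right-hand side of length ≥ 3 by chaining fresh nonterminals (Y1, Y2, …): affected rules were Start → X2 X1 X; X → X2 X1 X.

Start -> X1 X1 | u | X1 X | X2 Y1; X -> u | X2 Y2; X1 -> u; X2 -> v; Y1 -> X1 X; Y2 -> X1 X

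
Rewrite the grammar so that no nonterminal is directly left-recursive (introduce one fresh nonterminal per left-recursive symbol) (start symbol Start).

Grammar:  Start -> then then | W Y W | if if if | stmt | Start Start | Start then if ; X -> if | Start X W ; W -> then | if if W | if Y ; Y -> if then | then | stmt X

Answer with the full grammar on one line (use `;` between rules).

Left recursion appears on Start.
For Start: α = {Start, then if}, β = {then then, W Y W, if if if, stmt}. Rewrite as Start → β Start1 and Start1 → α Start1 | ε.

Start -> then then Start1 | W Y W Start1 | if if if Start1 | stmt Start1; X -> if | Start X W; W -> then | if if W | if Y; Y -> if then | then | stmt X; Start1 -> Start Start1 | then if Start1 | ε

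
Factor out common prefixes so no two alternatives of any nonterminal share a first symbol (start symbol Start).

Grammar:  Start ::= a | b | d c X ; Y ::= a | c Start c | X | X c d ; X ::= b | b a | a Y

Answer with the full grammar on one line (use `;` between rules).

Start ::= a | b | d c X; Y ::= a | c Start c | X Y1; X ::= a Y | b X1; Y1 ::= ε | c d; X1 ::= ε | a

Y has alternatives sharing prefix 'X': factor to Y → X Y1 with Y1 → ε | c d.
X has alternatives sharing prefix 'b': factor to X → b X1 with X1 → ε | a.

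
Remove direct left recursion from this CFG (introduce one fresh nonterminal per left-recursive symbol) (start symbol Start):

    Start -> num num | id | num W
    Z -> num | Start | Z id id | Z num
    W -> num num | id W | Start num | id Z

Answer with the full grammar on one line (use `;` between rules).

Start -> num num | id | num W; Z -> num Z1 | Start Z1; W -> num num | id W | Start num | id Z; Z1 -> id id Z1 | num Z1 | ε

Z is directly left-recursive.
For Z: α = {id id, num}, β = {num, Start}. Rewrite as Z → β Z1 and Z1 → α Z1 | ε.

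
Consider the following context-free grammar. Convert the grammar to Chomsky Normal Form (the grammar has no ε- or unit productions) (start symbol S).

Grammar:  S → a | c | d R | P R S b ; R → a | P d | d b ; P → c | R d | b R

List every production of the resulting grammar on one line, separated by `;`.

S → a | c | X1 R | P Y1; R → a | P X1 | X1 X2; P → c | R X1 | X2 R; X1 → d; X2 → b; Y1 → R Y2; Y2 → S X2

Introduce a nonterminal for each terminal appearing in a rule of length ≥ 2: X1 → d, X2 → b.
Binarize each right-hand side of length ≥ 3 by chaining fresh nonterminals (Y1, Y2, …): affected rules were S → P R S X2.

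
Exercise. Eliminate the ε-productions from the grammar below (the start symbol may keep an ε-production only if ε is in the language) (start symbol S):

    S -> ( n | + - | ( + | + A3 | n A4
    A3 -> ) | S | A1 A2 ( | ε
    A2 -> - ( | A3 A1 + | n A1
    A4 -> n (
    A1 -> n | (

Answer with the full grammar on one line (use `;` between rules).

The nullable symbols are {A3}.
ε ∉ L(G), so no ε-production is kept.
Add the nullable-subset variants: S → + A3 gives + A3 | +. A2 → A3 A1 + gives A3 A1 + | A1 +.

S -> ( n | + - | ( + | + A3 | + | n A4; A3 -> ) | S | A1 A2 (; A2 -> - ( | A3 A1 + | A1 + | n A1; A4 -> n (; A1 -> n | (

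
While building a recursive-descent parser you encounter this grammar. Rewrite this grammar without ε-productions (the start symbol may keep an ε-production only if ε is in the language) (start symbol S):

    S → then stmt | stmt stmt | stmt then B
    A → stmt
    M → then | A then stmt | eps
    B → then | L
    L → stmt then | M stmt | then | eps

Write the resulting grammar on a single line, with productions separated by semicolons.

The nullable symbols are {B, L, M}.
ε ∉ L(G), so no ε-production is kept.
For each production, add variants omitting each subset of nullable occurrences: S → stmt then B gives stmt then B | stmt then. L → M stmt gives M stmt | stmt.

S → then stmt | stmt stmt | stmt then B | stmt then; A → stmt; M → then | A then stmt; B → then | L; L → stmt then | M stmt | stmt | then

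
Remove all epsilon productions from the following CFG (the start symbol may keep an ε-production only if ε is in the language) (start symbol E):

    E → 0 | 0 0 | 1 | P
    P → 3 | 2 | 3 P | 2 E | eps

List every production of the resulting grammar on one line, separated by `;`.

E → 0 | 0 0 | 1 | P | ε; P → 3 | 2 | 3 P | 2 E

Nullable set = {E, P}.
ε ∈ L(G) since E is nullable, so keep E → ε.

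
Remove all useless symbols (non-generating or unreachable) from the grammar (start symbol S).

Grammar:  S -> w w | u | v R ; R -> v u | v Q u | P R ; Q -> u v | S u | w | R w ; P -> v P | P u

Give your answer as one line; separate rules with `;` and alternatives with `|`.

S -> w w | u | v R; R -> v u | v Q u; Q -> u v | S u | w | R w

Generating nonterminals: {Q, R, S}.
Reachable from S after that: {Q, R, S}.
Removed useless symbols: {P} and every production mentioning them.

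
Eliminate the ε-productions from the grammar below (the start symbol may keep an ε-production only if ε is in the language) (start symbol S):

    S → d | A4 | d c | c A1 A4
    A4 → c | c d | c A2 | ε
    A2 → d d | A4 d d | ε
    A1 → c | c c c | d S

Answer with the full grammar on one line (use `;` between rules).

S → d | A4 | d c | c A1 A4 | c A1 | ε; A4 → c | c d | c A2; A2 → d d | A4 d d; A1 → c | c c c | d S | d

The nullable symbols are {A2, A4, S}.
ε ∈ L(G) since S is nullable, so keep S → ε.
For each production, add variants omitting each subset of nullable occurrences: S → c A1 A4 gives c A1 A4 | c A1. A1 → d S gives d S | d.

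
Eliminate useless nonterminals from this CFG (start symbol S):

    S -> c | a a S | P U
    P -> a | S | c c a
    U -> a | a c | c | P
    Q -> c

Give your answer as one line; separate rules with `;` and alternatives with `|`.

Generating nonterminals: {P, Q, S, U}.
Reachable from S after that: {P, S, U}.
Removed useless symbols: {Q} and every production mentioning them.

S -> c | a a S | P U; P -> a | S | c c a; U -> a | a c | c | P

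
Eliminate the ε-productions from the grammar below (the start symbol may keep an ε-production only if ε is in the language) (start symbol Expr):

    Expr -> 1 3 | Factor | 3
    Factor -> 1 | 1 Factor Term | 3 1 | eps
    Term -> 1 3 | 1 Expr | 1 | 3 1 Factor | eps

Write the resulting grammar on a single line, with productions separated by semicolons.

The nullable symbols are {Expr, Factor, Term}.
ε ∈ L(G) since Expr is nullable, so keep Expr → ε.
Add the nullable-subset variants: Factor → 1 Factor Term gives 1 Factor Term | 1 Factor | 1 Term. Term → 1 Expr gives 1 Expr | 1. Term → 3 1 Factor gives 3 1 Factor | 3 1.

Expr -> 1 3 | Factor | 3 | ε; Factor -> 1 | 1 Factor Term | 1 Factor | 1 Term | 3 1; Term -> 1 3 | 1 Expr | 1 | 3 1 Factor | 3 1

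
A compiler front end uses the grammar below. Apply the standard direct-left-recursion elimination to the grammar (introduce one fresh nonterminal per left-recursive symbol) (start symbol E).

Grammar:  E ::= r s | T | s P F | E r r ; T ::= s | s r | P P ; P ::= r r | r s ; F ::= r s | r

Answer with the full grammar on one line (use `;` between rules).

Left recursion appears on E.
For E: α = {r r}, β = {r s, T, s P F}. Rewrite as E → β E' and E' → α E' | ε.

E ::= r s E' | T E' | s P F E'; T ::= s | s r | P P; P ::= r r | r s; F ::= r s | r; E' ::= r r E' | ε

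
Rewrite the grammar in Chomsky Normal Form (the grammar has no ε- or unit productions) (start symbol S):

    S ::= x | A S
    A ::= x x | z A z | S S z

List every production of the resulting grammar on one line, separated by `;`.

Introduce a nonterminal for each terminal appearing in a rule of length ≥ 2: X1 → x, X2 → z.
Binarize each right-hand side of length ≥ 3 by chaining fresh nonterminals (Y1, Y2, …): affected rules were A → X2 A X2; A → S S X2.

S ::= x | A S; A ::= X1 X1 | X2 Y1 | S Y2; X1 ::= x; X2 ::= z; Y1 ::= A X2; Y2 ::= S X2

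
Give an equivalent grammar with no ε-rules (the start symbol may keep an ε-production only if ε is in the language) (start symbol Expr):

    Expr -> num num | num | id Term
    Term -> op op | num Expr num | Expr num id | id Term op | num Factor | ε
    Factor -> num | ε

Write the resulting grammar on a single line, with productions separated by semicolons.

Nullable nonterminals: {Factor, Term}.
ε ∉ L(G), so no ε-production is kept.
Expand every rule over subsets of its nullable positions: Expr → id Term gives id Term | id. Term → id Term op gives id Term op | id op. Term → num Factor gives num Factor | num.

Expr -> num num | num | id Term | id; Term -> op op | num Expr num | Expr num id | id Term op | id op | num Factor | num; Factor -> num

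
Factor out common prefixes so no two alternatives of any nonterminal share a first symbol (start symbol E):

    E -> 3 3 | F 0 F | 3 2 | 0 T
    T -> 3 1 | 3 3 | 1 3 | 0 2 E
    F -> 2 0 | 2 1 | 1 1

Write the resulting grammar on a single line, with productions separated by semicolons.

E has alternatives sharing prefix '3': factor to E → 3 E' with E' → 3 | 2.
T has alternatives sharing prefix '3': factor to T → 3 T' with T' → 1 | 3.
F has alternatives sharing prefix '2': factor to F → 2 F' with F' → 0 | 1.

E -> F 0 F | 0 T | 3 E'; T -> 1 3 | 0 2 E | 3 T'; F -> 1 1 | 2 F'; E' -> 3 | 2; T' -> 1 | 3; F' -> 0 | 1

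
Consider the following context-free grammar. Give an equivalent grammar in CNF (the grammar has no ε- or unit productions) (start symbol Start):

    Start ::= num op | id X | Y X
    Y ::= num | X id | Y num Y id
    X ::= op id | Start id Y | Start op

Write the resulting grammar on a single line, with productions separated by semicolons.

Introduce a nonterminal for each terminal appearing in a rule of length ≥ 2: X1 → num, X2 → op, X3 → id.
Binarize each right-hand side of length ≥ 3 by chaining fresh nonterminals (Y1, Y2, …): affected rules were Y → Y X1 Y X3; X → Start X3 Y.

Start ::= X1 X2 | X3 X | Y X; Y ::= num | X X3 | Y Y1; X ::= X2 X3 | Start Y3 | Start X2; X1 ::= num; X2 ::= op; X3 ::= id; Y1 ::= X1 Y2; Y2 ::= Y X3; Y3 ::= X3 Y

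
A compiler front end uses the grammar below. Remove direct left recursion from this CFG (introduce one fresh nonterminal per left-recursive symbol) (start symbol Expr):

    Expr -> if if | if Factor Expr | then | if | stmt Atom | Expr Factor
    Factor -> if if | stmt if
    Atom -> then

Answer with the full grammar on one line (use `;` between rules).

Expr is directly left-recursive.
For Expr: α = {Factor}, β = {if if, if Factor Expr, then, if, stmt Atom}. Rewrite as Expr → β Expr1 and Expr1 → α Expr1 | ε.

Expr -> if if Expr1 | if Factor Expr Expr1 | then Expr1 | if Expr1 | stmt Atom Expr1; Factor -> if if | stmt if; Atom -> then; Expr1 -> Factor Expr1 | ε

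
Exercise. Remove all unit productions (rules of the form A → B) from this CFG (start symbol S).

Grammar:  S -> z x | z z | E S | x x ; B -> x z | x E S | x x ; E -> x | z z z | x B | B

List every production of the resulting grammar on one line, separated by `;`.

S -> z x | z z | E S | x x; B -> x z | x E S | x x; E -> x z | x E S | x x | x | z z z | x B

Unit pairs: E ⇒* {B}.
For every A with A ⇒* B via unit rules, add B's non-unit alternatives to A; then delete every rule of the form X → Y.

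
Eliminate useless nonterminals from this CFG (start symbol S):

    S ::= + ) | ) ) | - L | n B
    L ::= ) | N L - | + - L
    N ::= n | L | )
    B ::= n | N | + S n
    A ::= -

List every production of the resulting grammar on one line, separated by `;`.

S ::= + ) | ) ) | - L | n B; L ::= ) | N L - | + - L; N ::= n | L | ); B ::= n | N | + S n

Generating nonterminals: {A, B, L, N, S}.
Reachable from S after that: {B, L, N, S}.
Removed useless symbols: {A} and every production mentioning them.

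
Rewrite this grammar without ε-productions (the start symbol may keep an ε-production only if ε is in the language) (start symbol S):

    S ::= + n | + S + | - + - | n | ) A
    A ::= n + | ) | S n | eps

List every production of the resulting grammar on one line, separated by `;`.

Nullable nonterminals: {A}.
ε ∉ L(G), so no ε-production is kept.
For each production, add variants omitting each subset of nullable occurrences: S → ) A gives ) A | ).

S ::= + n | + S + | - + - | n | ) A | ); A ::= n + | ) | S n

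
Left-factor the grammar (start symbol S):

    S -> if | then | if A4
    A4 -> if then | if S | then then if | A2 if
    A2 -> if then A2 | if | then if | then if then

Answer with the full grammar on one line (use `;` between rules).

S has alternatives sharing prefix 'if': factor to S → if S' with S' → ε | A4.
A4 has alternatives sharing prefix 'if': factor to A4 → if A4' with A4' → then | S.
A2 has alternatives sharing prefix 'then if': factor to A2 → then if A2' with A2' → ε | then.
A2 has alternatives sharing prefix 'if': factor to A2 → if A2'' with A2'' → then A2 | ε.

S -> then | if S'; A4 -> then then if | A2 if | if A4'; A2 -> then if A2' | if A2''; S' -> ε | A4; A4' -> then | S; A2' -> ε | then; A2'' -> then A2 | ε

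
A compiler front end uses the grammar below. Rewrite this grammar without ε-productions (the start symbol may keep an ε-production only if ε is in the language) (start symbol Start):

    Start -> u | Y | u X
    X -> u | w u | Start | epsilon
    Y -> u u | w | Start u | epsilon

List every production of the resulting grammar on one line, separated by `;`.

Nullable nonterminals: {Start, X, Y}.
ε ∈ L(G) since Start is nullable, so keep Start → ε.
Expand every rule over subsets of its nullable positions: Y → Start u gives Start u | u.

Start -> u | Y | u X | epsilon; X -> u | w u | Start; Y -> u u | w | Start u | u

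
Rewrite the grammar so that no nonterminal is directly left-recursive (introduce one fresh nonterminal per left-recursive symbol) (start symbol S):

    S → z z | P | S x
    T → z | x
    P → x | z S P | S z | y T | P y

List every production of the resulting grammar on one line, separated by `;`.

Left recursion appears on S, P.
For S: α = {x}, β = {z z, P}. Rewrite as S → β S' and S' → α S' | ε.
For P: α = {y}, β = {x, z S P, S z, y T}. Rewrite as P → β P' and P' → α P' | ε.

S → z z S' | P S'; T → z | x; P → x P' | z S P P' | S z P' | y T P'; S' → x S' | ε; P' → y P' | ε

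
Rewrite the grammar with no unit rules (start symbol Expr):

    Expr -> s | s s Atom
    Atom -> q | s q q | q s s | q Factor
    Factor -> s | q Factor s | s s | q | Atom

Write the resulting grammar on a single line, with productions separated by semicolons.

Expr -> s | s s Atom; Atom -> q | s q q | q s s | q Factor; Factor -> q | s q q | q s s | q Factor | s | q Factor s | s s

Unit pairs: Factor ⇒* {Atom}.
For each unit pair (A, B), copy every non-unit production of B to A, then drop all unit productions.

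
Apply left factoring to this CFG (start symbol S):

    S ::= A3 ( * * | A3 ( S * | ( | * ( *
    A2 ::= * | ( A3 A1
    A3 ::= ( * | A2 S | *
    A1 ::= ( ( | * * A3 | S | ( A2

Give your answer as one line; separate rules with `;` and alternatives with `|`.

S has alternatives sharing prefix 'A3 (': factor to S → A3 ( S' with S' → * * | S *.
A1 has alternatives sharing prefix '(': factor to A1 → ( A1' with A1' → ( | A2.

S ::= ( | * ( * | A3 ( S'; A2 ::= * | ( A3 A1; A3 ::= ( * | A2 S | *; A1 ::= * * A3 | S | ( A1'; S' ::= * * | S *; A1' ::= ( | A2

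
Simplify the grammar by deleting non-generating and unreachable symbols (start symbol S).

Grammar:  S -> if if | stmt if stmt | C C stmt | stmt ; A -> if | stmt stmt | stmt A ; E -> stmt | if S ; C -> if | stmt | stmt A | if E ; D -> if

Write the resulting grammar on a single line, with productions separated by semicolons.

S -> if if | stmt if stmt | C C stmt | stmt; A -> if | stmt stmt | stmt A; E -> stmt | if S; C -> if | stmt | stmt A | if E

Generating nonterminals: {A, C, D, E, S}.
Reachable from S after that: {A, C, E, S}.
Removed useless symbols: {D} and every production mentioning them.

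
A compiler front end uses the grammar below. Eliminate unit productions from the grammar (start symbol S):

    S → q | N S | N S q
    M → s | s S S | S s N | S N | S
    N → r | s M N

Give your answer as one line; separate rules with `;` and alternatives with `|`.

Unit pairs: M ⇒* {S}.
For every A with A ⇒* B via unit rules, add B's non-unit alternatives to A; then delete every rule of the form X → Y.

S → q | N S | N S q; M → q | N S | N S q | s | s S S | S s N | S N; N → r | s M N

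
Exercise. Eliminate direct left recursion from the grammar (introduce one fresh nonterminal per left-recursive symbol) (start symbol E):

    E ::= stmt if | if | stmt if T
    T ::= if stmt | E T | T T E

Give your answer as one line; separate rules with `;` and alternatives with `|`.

Directly left-recursive nonterminal: T.
For T: α = {T E}, β = {if stmt, E T}. Rewrite as T → β T' and T' → α T' | ε.

E ::= stmt if | if | stmt if T; T ::= if stmt T' | E T T'; T' ::= T E T' | ε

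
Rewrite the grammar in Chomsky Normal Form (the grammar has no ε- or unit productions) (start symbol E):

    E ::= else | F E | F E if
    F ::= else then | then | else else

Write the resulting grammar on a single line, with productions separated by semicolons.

Introduce a nonterminal for each terminal appearing in a rule of length ≥ 2: X1 → if, X2 → else, X3 → then.
Binarize each right-hand side of length ≥ 3 by chaining fresh nonterminals (Y1, Y2, …): affected rules were E → F E X1.

E ::= else | F E | F Y1; F ::= X2 X3 | then | X2 X2; X1 ::= if; X2 ::= else; X3 ::= then; Y1 ::= E X1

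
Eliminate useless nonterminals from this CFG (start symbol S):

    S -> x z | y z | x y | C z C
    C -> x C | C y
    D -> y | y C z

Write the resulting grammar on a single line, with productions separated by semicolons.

Generating nonterminals: {D, S}.
Reachable from S after that: {S}.
Removed useless symbols: {C, D} and every production mentioning them.

S -> x z | y z | x y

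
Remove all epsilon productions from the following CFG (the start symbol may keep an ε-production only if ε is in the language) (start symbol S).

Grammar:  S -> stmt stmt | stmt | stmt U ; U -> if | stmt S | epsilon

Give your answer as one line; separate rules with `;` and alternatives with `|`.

S -> stmt stmt | stmt | stmt U; U -> if | stmt S

Nullable set = {U}.
ε ∉ L(G), so no ε-production is kept.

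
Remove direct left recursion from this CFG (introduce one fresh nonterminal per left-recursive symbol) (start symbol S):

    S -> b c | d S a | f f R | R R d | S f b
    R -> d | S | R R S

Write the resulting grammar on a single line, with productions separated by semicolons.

S, R are directly left-recursive.
For S: α = {f b}, β = {b c, d S a, f f R, R R d}. Rewrite as S → β S' and S' → α S' | ε.
For R: α = {R S}, β = {d, S}. Rewrite as R → β R' and R' → α R' | ε.

S -> b c S' | d S a S' | f f R S' | R R d S'; R -> d R' | S R'; S' -> f b S' | ε; R' -> R S R' | ε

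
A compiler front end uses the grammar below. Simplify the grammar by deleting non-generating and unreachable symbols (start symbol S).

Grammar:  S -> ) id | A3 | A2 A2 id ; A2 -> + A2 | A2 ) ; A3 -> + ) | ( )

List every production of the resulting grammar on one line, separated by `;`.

Generating nonterminals: {A3, S}.
Reachable from S after that: {A3, S}.
Removed useless symbols: {A2} and every production mentioning them.

S -> ) id | A3; A3 -> + ) | ( )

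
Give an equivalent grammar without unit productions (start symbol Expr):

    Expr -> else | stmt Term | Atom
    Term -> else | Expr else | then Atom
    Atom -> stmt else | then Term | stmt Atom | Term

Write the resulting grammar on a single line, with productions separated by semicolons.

Expr -> else | Expr else | then Atom | stmt else | then Term | stmt Atom | stmt Term; Term -> else | Expr else | then Atom; Atom -> else | Expr else | then Atom | stmt else | then Term | stmt Atom

Unit pairs: Atom ⇒* {Term}; Expr ⇒* {Atom, Term}.
Replace each nonterminal's rules with the union of the non-unit rules of every nonterminal it unit-derives.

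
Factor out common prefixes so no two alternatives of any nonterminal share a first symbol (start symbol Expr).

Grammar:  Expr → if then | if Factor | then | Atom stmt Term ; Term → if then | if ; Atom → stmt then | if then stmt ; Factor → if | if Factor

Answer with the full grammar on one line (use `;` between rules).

Expr has alternatives sharing prefix 'if': factor to Expr → if Expr1 with Expr1 → then | Factor.
Term has alternatives sharing prefix 'if': factor to Term → if Term1 with Term1 → then | ε.
Factor has alternatives sharing prefix 'if': factor to Factor → if Factor1 with Factor1 → ε | Factor.

Expr → then | Atom stmt Term | if Expr1; Term → if Term1; Atom → stmt then | if then stmt; Factor → if Factor1; Expr1 → then | Factor; Term1 → then | ε; Factor1 → ε | Factor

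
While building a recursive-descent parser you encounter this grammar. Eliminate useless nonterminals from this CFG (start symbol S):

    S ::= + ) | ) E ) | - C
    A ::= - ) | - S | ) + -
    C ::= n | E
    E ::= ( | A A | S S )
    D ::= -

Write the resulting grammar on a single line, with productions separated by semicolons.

Generating nonterminals: {A, C, D, E, S}.
Reachable from S after that: {A, C, E, S}.
Removed useless symbols: {D} and every production mentioning them.

S ::= + ) | ) E ) | - C; A ::= - ) | - S | ) + -; C ::= n | E; E ::= ( | A A | S S )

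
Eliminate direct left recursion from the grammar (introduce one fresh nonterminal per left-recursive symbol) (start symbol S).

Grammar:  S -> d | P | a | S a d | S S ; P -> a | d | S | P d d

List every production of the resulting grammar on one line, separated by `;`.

S -> d S' | P S' | a S'; P -> a P' | d P' | S P'; S' -> a d S' | S S' | ε; P' -> d d P' | ε

Left recursion appears on S, P.
For S: α = {a d, S}, β = {d, P, a}. Rewrite as S → β S' and S' → α S' | ε.
For P: α = {d d}, β = {a, d, S}. Rewrite as P → β P' and P' → α P' | ε.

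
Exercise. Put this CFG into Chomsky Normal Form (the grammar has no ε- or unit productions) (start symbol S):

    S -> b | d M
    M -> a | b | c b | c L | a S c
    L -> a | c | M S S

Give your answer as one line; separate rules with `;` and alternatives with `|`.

S -> b | X1 M; M -> a | b | X2 X3 | X2 L | X4 Y1; L -> a | c | M Y2; X1 -> d; X2 -> c; X3 -> b; X4 -> a; Y1 -> S X2; Y2 -> S S

Introduce a nonterminal for each terminal appearing in a rule of length ≥ 2: X1 → d, X2 → c, X3 → b, X4 → a.
Binarize each right-hand side of length ≥ 3 by chaining fresh nonterminals (Y1, Y2, …): affected rules were M → X4 S X2; L → M S S.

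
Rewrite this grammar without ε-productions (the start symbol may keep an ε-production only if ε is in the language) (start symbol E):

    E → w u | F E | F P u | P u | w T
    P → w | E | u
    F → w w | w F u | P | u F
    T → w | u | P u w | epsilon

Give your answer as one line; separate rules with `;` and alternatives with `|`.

E → w u | F E | F P u | P u | w T | w; P → w | E | u; F → w w | w F u | P | u F; T → w | u | P u w

The nullable symbols are {T}.
ε ∉ L(G), so no ε-production is kept.
Add the nullable-subset variants: E → w T gives w T | w.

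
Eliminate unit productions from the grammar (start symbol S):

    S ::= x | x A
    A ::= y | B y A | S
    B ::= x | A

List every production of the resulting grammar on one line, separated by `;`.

S ::= x | x A; A ::= x | x A | y | B y A; B ::= x | x A | y | B y A

Unit pairs: A ⇒* {S}; B ⇒* {A, S}.
For each unit pair (A, B), copy every non-unit production of B to A, then drop all unit productions.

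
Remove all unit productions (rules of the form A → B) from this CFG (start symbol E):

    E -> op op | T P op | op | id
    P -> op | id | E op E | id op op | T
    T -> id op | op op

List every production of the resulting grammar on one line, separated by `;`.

E -> op op | T P op | op | id; P -> op | id | E op E | id op op | id op | op op; T -> id op | op op

Unit pairs: P ⇒* {T}.
For each unit pair (A, B), copy every non-unit production of B to A, then drop all unit productions.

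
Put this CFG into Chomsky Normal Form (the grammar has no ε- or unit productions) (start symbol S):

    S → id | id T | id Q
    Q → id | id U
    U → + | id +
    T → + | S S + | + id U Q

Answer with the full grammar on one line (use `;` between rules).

Introduce a nonterminal for each terminal appearing in a rule of length ≥ 2: X1 → id, X2 → +.
Binarize each right-hand side of length ≥ 3 by chaining fresh nonterminals (Y1, Y2, …): affected rules were T → S S X2; T → X2 X1 U Q.

S → id | X1 T | X1 Q; Q → id | X1 U; U → + | X1 X2; T → + | S Y1 | X2 Y2; X1 → id; X2 → +; Y1 → S X2; Y2 → X1 Y3; Y3 → U Q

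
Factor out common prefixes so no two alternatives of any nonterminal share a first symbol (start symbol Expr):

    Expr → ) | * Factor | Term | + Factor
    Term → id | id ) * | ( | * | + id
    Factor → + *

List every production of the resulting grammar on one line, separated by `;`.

Expr → ) | * Factor | Term | + Factor; Term → ( | * | + id | id Term1; Factor → + *; Term1 → ε | ) *

Term has alternatives sharing prefix 'id': factor to Term → id Term1 with Term1 → ε | ) *.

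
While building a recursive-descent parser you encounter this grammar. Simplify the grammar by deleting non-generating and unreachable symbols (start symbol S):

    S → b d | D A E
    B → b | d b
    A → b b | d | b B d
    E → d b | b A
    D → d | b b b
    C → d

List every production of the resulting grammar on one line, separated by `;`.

Generating nonterminals: {A, B, C, D, E, S}.
Reachable from S after that: {A, B, D, E, S}.
Removed useless symbols: {C} and every production mentioning them.

S → b d | D A E; B → b | d b; A → b b | d | b B d; E → d b | b A; D → d | b b b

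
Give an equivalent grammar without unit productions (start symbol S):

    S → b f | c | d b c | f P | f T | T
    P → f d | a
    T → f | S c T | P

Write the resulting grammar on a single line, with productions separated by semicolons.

S → b f | c | d b c | f P | f T | f d | a | f | S c T; P → f d | a; T → f d | a | f | S c T

Unit pairs: S ⇒* {P, T}; T ⇒* {P}.
For every A with A ⇒* B via unit rules, add B's non-unit alternatives to A; then delete every rule of the form X → Y.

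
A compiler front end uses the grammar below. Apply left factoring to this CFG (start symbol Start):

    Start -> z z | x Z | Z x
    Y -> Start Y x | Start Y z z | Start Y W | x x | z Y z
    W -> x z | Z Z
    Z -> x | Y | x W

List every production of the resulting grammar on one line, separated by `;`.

Y has alternatives sharing prefix 'Start Y': factor to Y → Start Y Y1 with Y1 → x | z z | W.
Z has alternatives sharing prefix 'x': factor to Z → x Z1 with Z1 → ε | W.

Start -> z z | x Z | Z x; Y -> x x | z Y z | Start Y Y1; W -> x z | Z Z; Z -> Y | x Z1; Y1 -> x | z z | W; Z1 -> epsilon | W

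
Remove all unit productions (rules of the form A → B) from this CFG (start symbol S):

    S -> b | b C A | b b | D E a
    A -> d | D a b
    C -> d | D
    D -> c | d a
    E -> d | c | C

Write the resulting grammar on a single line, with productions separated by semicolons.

S -> b | b C A | b b | D E a; A -> d | D a b; C -> d | c | d a; D -> c | d a; E -> d | c | d a

Unit pairs: C ⇒* {D}; E ⇒* {C, D}.
For each unit pair (A, B), copy every non-unit production of B to A, then drop all unit productions.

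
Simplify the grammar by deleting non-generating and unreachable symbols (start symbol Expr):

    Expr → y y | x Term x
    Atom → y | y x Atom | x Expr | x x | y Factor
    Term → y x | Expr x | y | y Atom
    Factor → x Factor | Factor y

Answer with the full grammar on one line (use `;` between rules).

Generating nonterminals: {Atom, Expr, Term}.
Reachable from Expr after that: {Atom, Expr, Term}.
Removed useless symbols: {Factor} and every production mentioning them.

Expr → y y | x Term x; Atom → y | y x Atom | x Expr | x x; Term → y x | Expr x | y | y Atom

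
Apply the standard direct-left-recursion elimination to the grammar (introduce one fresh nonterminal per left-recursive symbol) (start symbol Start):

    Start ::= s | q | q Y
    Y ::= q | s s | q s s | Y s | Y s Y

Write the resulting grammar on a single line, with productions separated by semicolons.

Y is directly left-recursive.
For Y: α = {s, s Y}, β = {q, s s, q s s}. Rewrite as Y → β Y1 and Y1 → α Y1 | ε.

Start ::= s | q | q Y; Y ::= q Y1 | s s Y1 | q s s Y1; Y1 ::= s Y1 | s Y Y1 | eps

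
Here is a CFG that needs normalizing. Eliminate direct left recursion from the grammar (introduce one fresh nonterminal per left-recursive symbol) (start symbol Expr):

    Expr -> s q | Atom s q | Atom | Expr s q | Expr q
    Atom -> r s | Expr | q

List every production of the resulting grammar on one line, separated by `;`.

Expr -> s q Expr1 | Atom s q Expr1 | Atom Expr1; Atom -> r s | Expr | q; Expr1 -> s q Expr1 | q Expr1 | eps

Directly left-recursive nonterminal: Expr.
For Expr: α = {s q, q}, β = {s q, Atom s q, Atom}. Rewrite as Expr → β Expr1 and Expr1 → α Expr1 | ε.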